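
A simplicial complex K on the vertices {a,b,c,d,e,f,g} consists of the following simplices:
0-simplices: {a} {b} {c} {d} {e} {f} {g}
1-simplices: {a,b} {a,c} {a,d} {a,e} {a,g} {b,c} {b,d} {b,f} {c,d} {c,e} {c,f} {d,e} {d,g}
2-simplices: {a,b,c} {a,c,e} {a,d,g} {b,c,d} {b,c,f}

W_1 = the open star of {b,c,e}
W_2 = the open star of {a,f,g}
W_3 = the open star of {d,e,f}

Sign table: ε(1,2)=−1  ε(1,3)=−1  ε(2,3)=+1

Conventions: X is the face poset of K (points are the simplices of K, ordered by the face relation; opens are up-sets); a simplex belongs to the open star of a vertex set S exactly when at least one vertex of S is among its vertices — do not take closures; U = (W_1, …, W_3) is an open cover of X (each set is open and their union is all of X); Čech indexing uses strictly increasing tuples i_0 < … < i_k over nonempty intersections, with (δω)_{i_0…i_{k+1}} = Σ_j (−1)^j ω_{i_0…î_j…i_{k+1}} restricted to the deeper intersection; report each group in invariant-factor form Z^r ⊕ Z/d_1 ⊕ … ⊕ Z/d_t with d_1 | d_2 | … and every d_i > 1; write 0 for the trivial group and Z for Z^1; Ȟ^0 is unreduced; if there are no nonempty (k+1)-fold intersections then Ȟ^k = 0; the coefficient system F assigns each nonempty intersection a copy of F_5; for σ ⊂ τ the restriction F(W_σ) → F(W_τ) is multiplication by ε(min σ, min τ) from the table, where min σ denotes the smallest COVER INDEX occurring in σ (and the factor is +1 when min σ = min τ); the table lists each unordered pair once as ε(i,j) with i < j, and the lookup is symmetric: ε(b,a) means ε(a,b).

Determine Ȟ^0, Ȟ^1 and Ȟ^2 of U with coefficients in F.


nonempty overlaps:
  W1={{b},{c},{e},{a,b},{a,c},{a,e},{b,c},{b,d},{b,f},{c,d},{c,e},{c,f},{d,e},{a,b,c},{a,c,e},{b,c,d},{b,c,f}} W2={{a},{f},{g},{a,b},{a,c},{a,d},{a,e},{a,g},{b,f},{c,f},{d,g},{a,b,c},{a,c,e},{a,d,g},{b,c,f}} W3={{d},{e},{f},{a,d},{a,e},{b,d},{b,f},{c,d},{c,e},{c,f},{d,e},{d,g},{a,c,e},{a,d,g},{b,c,d},{b,c,f}}
  W12={{a,b},{a,c},{a,e},{b,f},{c,f},{a,b,c},{a,c,e},{b,c,f}} W13={{e},{a,e},{b,d},{b,f},{c,d},{c,e},{c,f},{d,e},{a,c,e},{b,c,d},{b,c,f}} W23={{f},{a,d},{a,e},{b,f},{c,f},{d,g},{a,c,e},{a,d,g},{b,c,f}}
  W123={{a,e},{b,f},{c,f},{a,c,e},{b,c,f}}
C dims 3,3,1; δ0: rk_F5 2; δ1: rk_F5 1
degree 0: 3−2−0 = 1 → Ȟ^0 ≅ Z/5
degree 1: 3−1−2 = 0 → Ȟ^1 ≅ 0
degree 2: 1−0−1 = 0 → Ȟ^2 ≅ 0

Ȟ^0 = Z/5,  Ȟ^1 = 0,  Ȟ^2 = 0


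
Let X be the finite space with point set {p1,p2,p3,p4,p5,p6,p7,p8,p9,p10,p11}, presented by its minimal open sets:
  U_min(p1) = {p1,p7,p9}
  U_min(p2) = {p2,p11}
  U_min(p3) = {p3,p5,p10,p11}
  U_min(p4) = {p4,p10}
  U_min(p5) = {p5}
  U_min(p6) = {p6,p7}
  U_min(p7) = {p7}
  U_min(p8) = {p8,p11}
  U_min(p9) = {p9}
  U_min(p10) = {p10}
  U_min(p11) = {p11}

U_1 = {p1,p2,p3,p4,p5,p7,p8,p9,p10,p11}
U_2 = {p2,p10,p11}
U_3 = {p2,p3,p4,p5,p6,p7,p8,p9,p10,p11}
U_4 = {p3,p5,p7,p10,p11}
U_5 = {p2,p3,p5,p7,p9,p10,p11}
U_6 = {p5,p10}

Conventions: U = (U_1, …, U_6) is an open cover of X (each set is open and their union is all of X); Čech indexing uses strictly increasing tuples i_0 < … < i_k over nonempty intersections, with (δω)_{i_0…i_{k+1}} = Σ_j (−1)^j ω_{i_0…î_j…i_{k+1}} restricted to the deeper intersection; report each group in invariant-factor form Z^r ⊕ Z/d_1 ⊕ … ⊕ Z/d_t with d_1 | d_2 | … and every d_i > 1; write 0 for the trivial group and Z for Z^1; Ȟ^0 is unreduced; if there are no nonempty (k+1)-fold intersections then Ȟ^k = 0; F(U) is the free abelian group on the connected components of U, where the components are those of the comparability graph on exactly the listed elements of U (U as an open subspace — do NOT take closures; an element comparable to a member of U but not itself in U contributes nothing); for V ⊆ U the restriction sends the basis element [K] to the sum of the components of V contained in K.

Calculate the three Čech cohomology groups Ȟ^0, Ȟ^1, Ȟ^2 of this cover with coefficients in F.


Ȟ^0 ≅ Z^2; Ȟ^1 ≅ 0; Ȟ^2 ≅ 0

nerve simplices:
  U12={p2,p10,p11} U13={p2,p3,p4,p5,p7,p8,p9,p10,p11} U14={p3,p5,p7,p10,p11} U15={p2,p3,p5,p7,p9,p10,p11} U16={p5,p10} U23={p2,p10,p11} U24={p10,p11} U25={p2,p10,p11} U26={p10} U34={p3,p5,p7,p10,p11} U35={p2,p3,p5,p7,p9,p10,p11} U36={p5,p10} U45={p3,p5,p7,p10,p11} U46={p5,p10} U56={p5,p10}
  U123={p2,p10,p11} U124={p10,p11} U125={p2,p10,p11} U126={p10} U134={p3,p5,p7,p10,p11} U135={p2,p3,p5,p7,p9,p10,p11} U136={p5,p10} U145={p3,p5,p7,p10,p11} U146={p5,p10} U156={p5,p10} U234={p10,p11} U235={p2,p10,p11} U236={p10} U245={p10,p11} U246={p10} U256={p10} U345={p3,p5,p7,p10,p11} U346={p5,p10} U356={p5,p10} U456={p5,p10}
  U1234={p10,p11} U1235={p2,p10,p11} U1236={p10} U1245={p10,p11} U1246={p10} U1256={p10} U1345={p3,p5,p7,p10,p11} U1346={p5,p10} U1356={p5,p10} U1456={p5,p10} U2345={p10,p11} U2346={p10} U2356={p10} U2456={p10} U3456={p5,p10}
  U12345={p10,p11} U12346={p10} U12356={p10} U12456={p10} U13456={p5,p10} U23456={p10}
  U123456={p10}
components per intersection:
  U1: {p1,p7,p9} {p2,p3,p4,p5,p8,p10,p11}
  U2: {p2,p11} {p10}
  U3: {p2,p3,p4,p5,p8,p10,p11} {p6,p7} {p9}
  U4: {p3,p5,p10,p11} {p7}
  U5: {p2,p3,p5,p10,p11} {p7} {p9}
  U6: {p5} {p10}
  U12: {p2,p11} {p10}
  U13: {p2,p3,p4,p5,p8,p10,p11} {p7} {p9}
  U14: {p3,p5,p10,p11} {p7}
  U15: {p2,p3,p5,p10,p11} {p7} {p9}
  U16: {p5} {p10}
  U23: {p2,p11} {p10}
  U24: {p10} {p11}
  U25: {p2,p11} {p10}
  U26: {p10}
  U34: {p3,p5,p10,p11} {p7}
  U35: {p2,p3,p5,p10,p11} {p7} {p9}
  U36: {p5} {p10}
  U45: {p3,p5,p10,p11} {p7}
  U46: {p5} {p10}
  U56: {p5} {p10}
  U123: {p2,p11} {p10}
  U124: {p10} {p11}
  U125: {p2,p11} {p10}
  U126: {p10}
  U134: {p3,p5,p10,p11} {p7}
  U135: {p2,p3,p5,p10,p11} {p7} {p9}
  U136: {p5} {p10}
  U145: {p3,p5,p10,p11} {p7}
  U146: {p5} {p10}
  U156: {p5} {p10}
  U234: {p10} {p11}
  U235: {p2,p11} {p10}
  U236: {p10}
  U245: {p10} {p11}
  U246: {p10}
  U256: {p10}
  U345: {p3,p5,p10,p11} {p7}
  U346: {p5} {p10}
  U356: {p5} {p10}
  U456: {p5} {p10}
  U1234: {p10} {p11}
  U1235: {p2,p11} {p10}
  U1236: {p10}
  U1245: {p10} {p11}
  U1246: {p10}
  U1256: {p10}
  U1345: {p3,p5,p10,p11} {p7}
  U1346: {p5} {p10}
  U1356: {p5} {p10}
  U1456: {p5} {p10}
  U2345: {p10} {p11}
  U2346: {p10}
  U2356: {p10}
  U2456: {p10}
  U3456: {p5} {p10}
  U12345: {p10} {p11}
  U12346: {p10}
  U12356: {p10}
  U12456: {p10}
  U13456: {p5} {p10}
  U23456: {p10}
  U123456: {p10}
C dims 14,32,37,24; δ0: rk 12, SNF 1^12; δ1: rk 20, SNF 1^20; δ2: rk 17, SNF 1^17
degree 0: 14−12−0 = 2 → Ȟ^0 ≅ Z^2
degree 1: 32−20−12 = 0 → Ȟ^1 ≅ 0
degree 2: 37−17−20 = 0 → Ȟ^2 ≅ 0


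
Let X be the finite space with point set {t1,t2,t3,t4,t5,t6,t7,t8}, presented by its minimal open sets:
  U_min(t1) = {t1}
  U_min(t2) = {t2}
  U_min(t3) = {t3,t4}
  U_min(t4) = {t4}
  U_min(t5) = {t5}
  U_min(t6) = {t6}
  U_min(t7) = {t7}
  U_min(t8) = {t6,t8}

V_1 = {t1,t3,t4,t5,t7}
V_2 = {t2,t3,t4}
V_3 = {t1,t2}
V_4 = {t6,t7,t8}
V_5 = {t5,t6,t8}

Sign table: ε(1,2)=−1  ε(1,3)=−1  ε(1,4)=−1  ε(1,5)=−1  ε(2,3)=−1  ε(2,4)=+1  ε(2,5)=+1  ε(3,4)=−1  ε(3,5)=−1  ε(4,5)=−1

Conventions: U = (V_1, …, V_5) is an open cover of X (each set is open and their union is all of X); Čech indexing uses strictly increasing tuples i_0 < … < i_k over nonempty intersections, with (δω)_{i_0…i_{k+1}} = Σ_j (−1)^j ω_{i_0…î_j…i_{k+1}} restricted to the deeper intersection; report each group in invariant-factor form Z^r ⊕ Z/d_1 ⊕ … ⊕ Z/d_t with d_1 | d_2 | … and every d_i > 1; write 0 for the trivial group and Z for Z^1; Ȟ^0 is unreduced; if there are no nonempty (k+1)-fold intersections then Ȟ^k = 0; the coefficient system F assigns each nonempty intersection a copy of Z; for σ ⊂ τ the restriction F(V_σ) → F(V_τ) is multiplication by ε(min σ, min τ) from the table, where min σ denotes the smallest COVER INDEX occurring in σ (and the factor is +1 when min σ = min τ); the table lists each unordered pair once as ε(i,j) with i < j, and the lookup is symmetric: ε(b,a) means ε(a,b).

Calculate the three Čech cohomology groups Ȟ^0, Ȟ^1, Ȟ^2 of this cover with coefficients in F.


nerve simplices:
  V12={t3,t4} V13={t1} V14={t7} V15={t5} V23={t2} V45={t6,t8}
C dims 5,6; δ0: rk 5, SNF 1^4·2
degree 0: 5−5−0 = 0 → Ȟ^0 ≅ 0
degree 1: 6−0−5 = 1 plus torsion [2] → Ȟ^1 ≅ Z ⊕ Z/2
degree 2: 0−0−0 = 0 → Ȟ^2 ≅ 0

Ȟ^0(U;F) ≅ 0, Ȟ^1(U;F) ≅ Z ⊕ Z/2, Ȟ^2(U;F) ≅ 0


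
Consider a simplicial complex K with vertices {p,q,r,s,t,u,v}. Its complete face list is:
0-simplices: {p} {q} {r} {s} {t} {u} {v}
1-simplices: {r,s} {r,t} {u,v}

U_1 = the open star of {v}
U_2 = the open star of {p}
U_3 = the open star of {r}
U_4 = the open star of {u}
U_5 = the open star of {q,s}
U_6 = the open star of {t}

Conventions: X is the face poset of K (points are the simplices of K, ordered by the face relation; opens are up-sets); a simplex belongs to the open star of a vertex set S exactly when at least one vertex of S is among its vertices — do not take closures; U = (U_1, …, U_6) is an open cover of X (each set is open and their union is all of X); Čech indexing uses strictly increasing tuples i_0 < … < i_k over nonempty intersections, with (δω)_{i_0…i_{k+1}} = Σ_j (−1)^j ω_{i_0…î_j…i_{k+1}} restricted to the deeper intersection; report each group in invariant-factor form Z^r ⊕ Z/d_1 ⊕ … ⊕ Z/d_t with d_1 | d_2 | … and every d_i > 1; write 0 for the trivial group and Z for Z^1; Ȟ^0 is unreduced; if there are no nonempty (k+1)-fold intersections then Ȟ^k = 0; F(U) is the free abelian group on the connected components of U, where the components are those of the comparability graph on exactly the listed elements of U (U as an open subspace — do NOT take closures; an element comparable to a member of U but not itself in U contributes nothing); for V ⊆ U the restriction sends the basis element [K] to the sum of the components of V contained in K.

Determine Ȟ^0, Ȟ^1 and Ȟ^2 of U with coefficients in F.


Ȟ^0(U;F) ≅ Z^4,  Ȟ^1(U;F) ≅ 0,  Ȟ^2(U;F) ≅ 0

intersection data:
  U1={{v},{u,v}} U2={{p}} U3={{r},{r,s},{r,t}} U4={{u},{u,v}} U5={{q},{s},{r,s}} U6={{t},{r,t}}
  U14={{u,v}} U35={{r,s}} U36={{r,t}}
components per intersection:
  U1: {{v},{u,v}}
  U2: {{p}}
  U3: {{r},{r,s},{r,t}}
  U4: {{u},{u,v}}
  U5: {{q}} {{s},{r,s}}
  U6: {{t},{r,t}}
  U14: {{u,v}}
  U35: {{r,s}}
  U36: {{r,t}}
C dims 7,3; δ0: rk 3, SNF 1^3
Ȟ^0 = (7 − 3) − 0 = 4, so Ȟ^0 ≅ Z^4
Ȟ^1 = (3 − 0) − 3 = 0, so Ȟ^1 ≅ 0
Ȟ^2 = (0 − 0) − 0 = 0, so Ȟ^2 ≅ 0


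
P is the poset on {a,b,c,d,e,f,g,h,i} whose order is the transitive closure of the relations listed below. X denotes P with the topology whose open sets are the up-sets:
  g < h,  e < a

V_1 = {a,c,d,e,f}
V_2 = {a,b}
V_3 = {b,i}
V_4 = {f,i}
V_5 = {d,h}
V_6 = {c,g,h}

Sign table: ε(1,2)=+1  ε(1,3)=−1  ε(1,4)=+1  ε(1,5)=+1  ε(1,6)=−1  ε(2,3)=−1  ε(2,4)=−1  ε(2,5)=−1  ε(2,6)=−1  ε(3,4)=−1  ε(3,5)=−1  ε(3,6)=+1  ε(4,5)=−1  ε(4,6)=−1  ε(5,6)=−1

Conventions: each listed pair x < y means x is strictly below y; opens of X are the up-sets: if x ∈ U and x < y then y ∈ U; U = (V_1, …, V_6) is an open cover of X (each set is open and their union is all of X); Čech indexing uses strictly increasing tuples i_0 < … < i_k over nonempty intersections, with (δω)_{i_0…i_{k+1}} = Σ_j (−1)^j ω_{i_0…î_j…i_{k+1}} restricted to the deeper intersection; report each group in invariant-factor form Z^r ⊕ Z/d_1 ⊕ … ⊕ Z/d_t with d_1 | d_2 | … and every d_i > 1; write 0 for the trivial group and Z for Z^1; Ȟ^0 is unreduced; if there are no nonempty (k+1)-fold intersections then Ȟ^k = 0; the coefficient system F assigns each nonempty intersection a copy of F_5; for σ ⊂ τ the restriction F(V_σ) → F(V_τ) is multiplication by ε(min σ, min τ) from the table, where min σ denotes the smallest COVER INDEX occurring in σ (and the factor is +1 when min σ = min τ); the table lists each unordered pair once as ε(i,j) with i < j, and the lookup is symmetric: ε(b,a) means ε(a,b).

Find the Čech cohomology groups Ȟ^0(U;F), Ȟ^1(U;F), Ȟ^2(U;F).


nerve simplices:
  V12={a} V14={f} V15={d} V16={c} V23={b} V34={i} V56={h}
C dims 6,7; δ0: rk_F5 5
degree 0: 6−5−0 = 1 → Ȟ^0 ≅ Z/5
degree 1: 7−0−5 = 2 → Ȟ^1 ≅ Z/5 ⊕ Z/5
degree 2: 0−0−0 = 0 → Ȟ^2 ≅ 0

Ȟ^0(U;F) ≅ Z/5, Ȟ^1(U;F) ≅ Z/5 ⊕ Z/5 and Ȟ^2(U;F) ≅ 0


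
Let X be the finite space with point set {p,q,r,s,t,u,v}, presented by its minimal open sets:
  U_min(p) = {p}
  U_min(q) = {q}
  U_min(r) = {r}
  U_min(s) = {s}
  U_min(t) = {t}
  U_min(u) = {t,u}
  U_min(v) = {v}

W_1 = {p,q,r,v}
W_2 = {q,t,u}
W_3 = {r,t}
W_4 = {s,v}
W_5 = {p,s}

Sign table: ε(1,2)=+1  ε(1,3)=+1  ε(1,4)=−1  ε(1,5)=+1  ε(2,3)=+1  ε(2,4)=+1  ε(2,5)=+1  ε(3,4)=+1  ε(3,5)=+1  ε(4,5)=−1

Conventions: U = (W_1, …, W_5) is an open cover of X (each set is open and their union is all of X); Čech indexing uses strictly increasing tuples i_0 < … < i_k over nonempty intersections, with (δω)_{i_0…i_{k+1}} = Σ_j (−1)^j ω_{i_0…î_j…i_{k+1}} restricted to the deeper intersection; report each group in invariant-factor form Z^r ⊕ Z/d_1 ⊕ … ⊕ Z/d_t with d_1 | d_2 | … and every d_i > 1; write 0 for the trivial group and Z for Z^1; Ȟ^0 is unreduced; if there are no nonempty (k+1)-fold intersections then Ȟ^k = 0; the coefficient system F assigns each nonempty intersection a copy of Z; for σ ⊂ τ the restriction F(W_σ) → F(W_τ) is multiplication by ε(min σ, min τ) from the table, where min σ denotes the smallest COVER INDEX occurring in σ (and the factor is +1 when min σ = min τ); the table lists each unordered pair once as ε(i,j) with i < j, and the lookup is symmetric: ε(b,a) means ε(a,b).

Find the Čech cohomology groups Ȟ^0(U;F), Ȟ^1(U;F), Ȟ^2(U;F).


cover nerve:
  W12={q} W13={r} W14={v} W15={p} W23={t} W45={s}
C dims 5,6; δ0: rk 4, SNF 1^4
Ȟ^0: (5−4)−0=1 ⇒ Z
Ȟ^1: (6−0)−4=2 ⇒ Z^2
Ȟ^2: (0−0)−0=0 ⇒ 0

Ȟ^0 ≅ Z, Ȟ^1 ≅ Z^2 and Ȟ^2 ≅ 0


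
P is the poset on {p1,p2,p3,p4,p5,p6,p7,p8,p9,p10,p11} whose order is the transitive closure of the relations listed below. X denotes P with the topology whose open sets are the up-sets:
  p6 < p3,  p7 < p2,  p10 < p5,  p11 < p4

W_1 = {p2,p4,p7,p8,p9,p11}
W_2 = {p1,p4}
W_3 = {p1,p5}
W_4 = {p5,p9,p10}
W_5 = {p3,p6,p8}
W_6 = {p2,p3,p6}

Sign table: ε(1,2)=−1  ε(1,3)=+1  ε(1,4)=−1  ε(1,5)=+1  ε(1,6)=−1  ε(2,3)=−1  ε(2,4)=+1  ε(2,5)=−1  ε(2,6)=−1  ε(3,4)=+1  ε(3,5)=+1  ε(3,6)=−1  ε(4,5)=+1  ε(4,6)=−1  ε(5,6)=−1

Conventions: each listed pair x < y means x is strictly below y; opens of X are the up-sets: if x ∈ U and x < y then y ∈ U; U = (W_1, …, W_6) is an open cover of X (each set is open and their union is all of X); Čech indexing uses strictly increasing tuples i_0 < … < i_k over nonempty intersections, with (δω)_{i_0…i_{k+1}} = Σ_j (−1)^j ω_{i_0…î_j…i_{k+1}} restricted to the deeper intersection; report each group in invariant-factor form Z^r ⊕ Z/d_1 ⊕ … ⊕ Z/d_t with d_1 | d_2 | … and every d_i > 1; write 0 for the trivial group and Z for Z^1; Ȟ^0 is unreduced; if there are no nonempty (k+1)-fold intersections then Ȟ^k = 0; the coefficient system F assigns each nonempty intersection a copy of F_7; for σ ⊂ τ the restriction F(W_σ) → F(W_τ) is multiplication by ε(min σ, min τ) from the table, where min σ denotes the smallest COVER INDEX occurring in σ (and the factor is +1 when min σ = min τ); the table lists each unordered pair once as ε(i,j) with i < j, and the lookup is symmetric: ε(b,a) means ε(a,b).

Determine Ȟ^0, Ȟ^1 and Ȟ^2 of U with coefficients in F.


Ȟ^0 = 0, Ȟ^1 = Z/7, Ȟ^2 = 0

intersection data:
  W12={p4} W14={p9} W15={p8} W16={p2} W23={p1} W34={p5} W56={p3,p6}
C dims 6,7; δ0: rk_F7 6
Ȟ^0 = (6 − 6) − 0 = 0, so Ȟ^0 ≅ 0
Ȟ^1 = (7 − 0) − 6 = 1, so Ȟ^1 ≅ Z/7
Ȟ^2 = (0 − 0) − 0 = 0, so Ȟ^2 ≅ 0


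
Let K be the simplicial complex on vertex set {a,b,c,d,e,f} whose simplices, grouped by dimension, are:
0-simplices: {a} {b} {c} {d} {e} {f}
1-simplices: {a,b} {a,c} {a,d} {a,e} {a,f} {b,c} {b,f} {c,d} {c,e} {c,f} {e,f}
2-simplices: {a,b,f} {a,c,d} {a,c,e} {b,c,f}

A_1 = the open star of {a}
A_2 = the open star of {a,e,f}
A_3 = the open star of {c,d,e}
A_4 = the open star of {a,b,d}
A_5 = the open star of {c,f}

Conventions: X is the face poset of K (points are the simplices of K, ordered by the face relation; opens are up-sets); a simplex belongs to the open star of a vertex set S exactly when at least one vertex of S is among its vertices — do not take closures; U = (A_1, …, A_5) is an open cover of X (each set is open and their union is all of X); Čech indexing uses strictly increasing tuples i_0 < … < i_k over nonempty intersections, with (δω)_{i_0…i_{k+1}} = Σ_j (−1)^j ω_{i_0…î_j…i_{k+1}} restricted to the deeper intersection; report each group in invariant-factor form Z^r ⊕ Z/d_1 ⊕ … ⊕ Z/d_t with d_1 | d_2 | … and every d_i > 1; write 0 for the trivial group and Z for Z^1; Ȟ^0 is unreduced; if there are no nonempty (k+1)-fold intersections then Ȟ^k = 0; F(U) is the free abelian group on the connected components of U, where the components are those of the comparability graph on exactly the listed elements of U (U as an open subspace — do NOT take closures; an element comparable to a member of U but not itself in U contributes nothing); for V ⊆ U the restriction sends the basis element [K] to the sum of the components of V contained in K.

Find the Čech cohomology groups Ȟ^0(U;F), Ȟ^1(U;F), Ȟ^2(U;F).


Ȟ^0 ≅ Z, Ȟ^1 ≅ Z and Ȟ^2 ≅ 0

intersection data:
  A1={{a},{a,b},{a,c},{a,d},{a,e},{a,f},{a,b,f},{a,c,d},{a,c,e}} A2={{a},{e},{f},{a,b},{a,c},{a,d},{a,e},{a,f},{b,f},{c,e},{c,f},{e,f},{a,b,f},{a,c,d},{a,c,e},{b,c,f}} A3={{c},{d},{e},{a,c},{a,d},{a,e},{b,c},{c,d},{c,e},{c,f},{e,f},{a,c,d},{a,c,e},{b,c,f}} A4={{a},{b},{d},{a,b},{a,c},{a,d},{a,e},{a,f},{b,c},{b,f},{c,d},{a,b,f},{a,c,d},{a,c,e},{b,c,f}} A5={{c},{f},{a,c},{a,f},{b,c},{b,f},{c,d},{c,e},{c,f},{e,f},{a,b,f},{a,c,d},{a,c,e},{b,c,f}}
  A12={{a},{a,b},{a,c},{a,d},{a,e},{a,f},{a,b,f},{a,c,d},{a,c,e}} A13={{a,c},{a,d},{a,e},{a,c,d},{a,c,e}} A14={{a},{a,b},{a,c},{a,d},{a,e},{a,f},{a,b,f},{a,c,d},{a,c,e}} A15={{a,c},{a,f},{a,b,f},{a,c,d},{a,c,e}} A23={{e},{a,c},{a,d},{a,e},{c,e},{c,f},{e,f},{a,c,d},{a,c,e},{b,c,f}} A24={{a},{a,b},{a,c},{a,d},{a,e},{a,f},{b,f},{a,b,f},{a,c,d},{a,c,e},{b,c,f}} A25={{f},{a,c},{a,f},{b,f},{c,e},{c,f},{e,f},{a,b,f},{a,c,d},{a,c,e},{b,c,f}} A34={{d},{a,c},{a,d},{a,e},{b,c},{c,d},{a,c,d},{a,c,e},{b,c,f}} A35={{c},{a,c},{b,c},{c,d},{c,e},{c,f},{e,f},{a,c,d},{a,c,e},{b,c,f}} A45={{a,c},{a,f},{b,c},{b,f},{c,d},{a,b,f},{a,c,d},{a,c,e},{b,c,f}}
  A123={{a,c},{a,d},{a,e},{a,c,d},{a,c,e}} A124={{a},{a,b},{a,c},{a,d},{a,e},{a,f},{a,b,f},{a,c,d},{a,c,e}} A125={{a,c},{a,f},{a,b,f},{a,c,d},{a,c,e}} A134={{a,c},{a,d},{a,e},{a,c,d},{a,c,e}} A135={{a,c},{a,c,d},{a,c,e}} A145={{a,c},{a,f},{a,b,f},{a,c,d},{a,c,e}} A234={{a,c},{a,d},{a,e},{a,c,d},{a,c,e},{b,c,f}} A235={{a,c},{c,e},{c,f},{e,f},{a,c,d},{a,c,e},{b,c,f}} A245={{a,c},{a,f},{b,f},{a,b,f},{a,c,d},{a,c,e},{b,c,f}} A345={{a,c},{b,c},{c,d},{a,c,d},{a,c,e},{b,c,f}}
  A1234={{a,c},{a,d},{a,e},{a,c,d},{a,c,e}} A1235={{a,c},{a,c,d},{a,c,e}} A1245={{a,c},{a,f},{a,b,f},{a,c,d},{a,c,e}} A1345={{a,c},{a,c,d},{a,c,e}} A2345={{a,c},{a,c,d},{a,c,e},{b,c,f}}
  A12345={{a,c},{a,c,d},{a,c,e}}
components per intersection:
  A1: {{a},{a,b},{a,c},{a,d},{a,e},{a,f},{a,b,f},{a,c,d},{a,c,e}}
  A2: {{a},{e},{f},{a,b},{a,c},{a,d},{a,e},{a,f},{b,f},{c,e},{c,f},{e,f},{a,b,f},{a,c,d},{a,c,e},{b,c,f}}
  A3: {{c},{d},{e},{a,c},{a,d},{a,e},{b,c},{c,d},{c,e},{c,f},{e,f},{a,c,d},{a,c,e},{b,c,f}}
  A4: {{a},{b},{d},{a,b},{a,c},{a,d},{a,e},{a,f},{b,c},{b,f},{c,d},{a,b,f},{a,c,d},{a,c,e},{b,c,f}}
  A5: {{c},{f},{a,c},{a,f},{b,c},{b,f},{c,d},{c,e},{c,f},{e,f},{a,b,f},{a,c,d},{a,c,e},{b,c,f}}
  A12: {{a},{a,b},{a,c},{a,d},{a,e},{a,f},{a,b,f},{a,c,d},{a,c,e}}
  A13: {{a,c},{a,d},{a,e},{a,c,d},{a,c,e}}
  A14: {{a},{a,b},{a,c},{a,d},{a,e},{a,f},{a,b,f},{a,c,d},{a,c,e}}
  A15: {{a,c},{a,c,d},{a,c,e}} {{a,f},{a,b,f}}
  A23: {{e},{a,c},{a,d},{a,e},{c,e},{e,f},{a,c,d},{a,c,e}} {{c,f},{b,c,f}}
  A24: {{a},{a,b},{a,c},{a,d},{a,e},{a,f},{b,f},{a,b,f},{a,c,d},{a,c,e},{b,c,f}}
  A25: {{f},{a,f},{b,f},{c,f},{e,f},{a,b,f},{b,c,f}} {{a,c},{c,e},{a,c,d},{a,c,e}}
  A34: {{d},{a,c},{a,d},{a,e},{c,d},{a,c,d},{a,c,e}} {{b,c},{b,c,f}}
  A35: {{c},{a,c},{b,c},{c,d},{c,e},{c,f},{a,c,d},{a,c,e},{b,c,f}} {{e,f}}
  A45: {{a,c},{c,d},{a,c,d},{a,c,e}} {{a,f},{b,c},{b,f},{a,b,f},{b,c,f}}
  A123: {{a,c},{a,d},{a,e},{a,c,d},{a,c,e}}
  A124: {{a},{a,b},{a,c},{a,d},{a,e},{a,f},{a,b,f},{a,c,d},{a,c,e}}
  A125: {{a,c},{a,c,d},{a,c,e}} {{a,f},{a,b,f}}
  A134: {{a,c},{a,d},{a,e},{a,c,d},{a,c,e}}
  A135: {{a,c},{a,c,d},{a,c,e}}
  A145: {{a,c},{a,c,d},{a,c,e}} {{a,f},{a,b,f}}
  A234: {{a,c},{a,d},{a,e},{a,c,d},{a,c,e}} {{b,c,f}}
  A235: {{a,c},{c,e},{a,c,d},{a,c,e}} {{c,f},{b,c,f}} {{e,f}}
  A245: {{a,c},{a,c,d},{a,c,e}} {{a,f},{b,f},{a,b,f},{b,c,f}}
  A345: {{a,c},{c,d},{a,c,d},{a,c,e}} {{b,c},{b,c,f}}
  A1234: {{a,c},{a,d},{a,e},{a,c,d},{a,c,e}}
  A1235: {{a,c},{a,c,d},{a,c,e}}
  A1245: {{a,c},{a,c,d},{a,c,e}} {{a,f},{a,b,f}}
  A1345: {{a,c},{a,c,d},{a,c,e}}
  A2345: {{a,c},{a,c,d},{a,c,e}} {{b,c,f}}
  A12345: {{a,c},{a,c,d},{a,c,e}}
C dims 5,16,17,7; δ0: rk 4, SNF 1^4; δ1: rk 11, SNF 1^11; δ2: rk 6, SNF 1^6
Ȟ^0 = (5 − 4) − 0 = 1, so Ȟ^0 ≅ Z
Ȟ^1 = (16 − 11) − 4 = 1, so Ȟ^1 ≅ Z
Ȟ^2 = (17 − 6) − 11 = 0, so Ȟ^2 ≅ 0


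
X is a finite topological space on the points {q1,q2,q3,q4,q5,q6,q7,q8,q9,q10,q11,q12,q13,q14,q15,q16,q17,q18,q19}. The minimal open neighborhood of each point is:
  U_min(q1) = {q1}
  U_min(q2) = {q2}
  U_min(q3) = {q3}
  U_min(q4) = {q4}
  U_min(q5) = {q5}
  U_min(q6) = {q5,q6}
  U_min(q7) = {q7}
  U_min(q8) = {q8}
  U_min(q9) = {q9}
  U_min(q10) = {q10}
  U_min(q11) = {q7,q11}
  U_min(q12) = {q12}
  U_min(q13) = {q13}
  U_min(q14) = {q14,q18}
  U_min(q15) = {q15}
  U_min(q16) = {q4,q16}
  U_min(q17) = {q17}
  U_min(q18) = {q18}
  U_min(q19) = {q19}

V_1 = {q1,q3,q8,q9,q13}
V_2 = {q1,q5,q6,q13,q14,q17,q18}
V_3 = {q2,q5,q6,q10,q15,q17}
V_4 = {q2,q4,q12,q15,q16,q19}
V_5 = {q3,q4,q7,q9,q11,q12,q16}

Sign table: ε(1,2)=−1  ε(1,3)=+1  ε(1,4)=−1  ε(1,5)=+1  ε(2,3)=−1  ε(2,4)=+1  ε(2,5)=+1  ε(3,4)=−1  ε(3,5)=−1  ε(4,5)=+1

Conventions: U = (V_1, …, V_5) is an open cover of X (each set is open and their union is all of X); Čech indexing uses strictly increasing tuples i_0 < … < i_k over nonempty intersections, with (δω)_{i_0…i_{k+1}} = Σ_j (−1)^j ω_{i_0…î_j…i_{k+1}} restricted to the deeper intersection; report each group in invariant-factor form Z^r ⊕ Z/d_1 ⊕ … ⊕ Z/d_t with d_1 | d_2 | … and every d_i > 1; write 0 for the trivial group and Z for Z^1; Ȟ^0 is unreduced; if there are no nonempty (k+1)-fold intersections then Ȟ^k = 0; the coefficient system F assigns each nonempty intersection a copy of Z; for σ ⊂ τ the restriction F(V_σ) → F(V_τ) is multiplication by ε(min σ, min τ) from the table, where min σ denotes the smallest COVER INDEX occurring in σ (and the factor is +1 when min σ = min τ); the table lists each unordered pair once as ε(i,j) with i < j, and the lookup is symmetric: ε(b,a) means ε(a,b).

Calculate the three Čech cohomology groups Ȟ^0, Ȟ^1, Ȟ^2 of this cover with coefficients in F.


Ȟ^0 = 0; Ȟ^1 = Z/2; Ȟ^2 = 0

nerve simplices:
  V12={q1,q13} V15={q3,q9} V23={q5,q6,q17} V34={q2,q15} V45={q4,q12,q16}
C dims 5,5; δ0: rk 5, SNF 1^4·2
degree 0: 5−5−0 = 0 → Ȟ^0 ≅ 0
degree 1: 5−0−5 = 0 plus torsion [2] → Ȟ^1 ≅ Z/2
degree 2: 0−0−0 = 0 → Ȟ^2 ≅ 0


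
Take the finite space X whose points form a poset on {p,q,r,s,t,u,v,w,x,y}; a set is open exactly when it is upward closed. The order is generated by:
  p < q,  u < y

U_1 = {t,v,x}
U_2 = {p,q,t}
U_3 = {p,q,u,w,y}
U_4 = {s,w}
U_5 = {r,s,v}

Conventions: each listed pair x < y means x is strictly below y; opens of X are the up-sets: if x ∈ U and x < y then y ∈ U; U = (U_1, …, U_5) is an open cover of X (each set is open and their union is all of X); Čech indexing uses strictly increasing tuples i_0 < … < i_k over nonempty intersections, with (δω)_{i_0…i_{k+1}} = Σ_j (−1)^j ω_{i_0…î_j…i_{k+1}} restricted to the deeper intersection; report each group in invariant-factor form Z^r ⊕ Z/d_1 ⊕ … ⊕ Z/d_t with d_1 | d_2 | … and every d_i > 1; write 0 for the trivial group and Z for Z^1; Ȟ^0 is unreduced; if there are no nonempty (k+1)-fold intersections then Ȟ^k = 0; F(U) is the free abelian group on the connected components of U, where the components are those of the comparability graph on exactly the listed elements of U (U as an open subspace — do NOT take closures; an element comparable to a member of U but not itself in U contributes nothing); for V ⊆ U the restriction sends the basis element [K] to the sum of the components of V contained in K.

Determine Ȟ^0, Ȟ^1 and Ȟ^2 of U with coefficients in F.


Ȟ^0(U;F) ≅ Z^8, Ȟ^1(U;F) ≅ 0 and Ȟ^2(U;F) ≅ 0

nerve simplices:
  U12={t} U15={v} U23={p,q} U34={w} U45={s}
components per intersection:
  U1: {t} {v} {x}
  U2: {p,q} {t}
  U3: {p,q} {u,y} {w}
  U4: {s} {w}
  U5: {r} {s} {v}
  U12: {t}
  U15: {v}
  U23: {p,q}
  U34: {w}
  U45: {s}
C dims 13,5; δ0: rk 5, SNF 1^5
degree 0: 13−5−0 = 8 → Ȟ^0 ≅ Z^8
degree 1: 5−0−5 = 0 → Ȟ^1 ≅ 0
degree 2: 0−0−0 = 0 → Ȟ^2 ≅ 0


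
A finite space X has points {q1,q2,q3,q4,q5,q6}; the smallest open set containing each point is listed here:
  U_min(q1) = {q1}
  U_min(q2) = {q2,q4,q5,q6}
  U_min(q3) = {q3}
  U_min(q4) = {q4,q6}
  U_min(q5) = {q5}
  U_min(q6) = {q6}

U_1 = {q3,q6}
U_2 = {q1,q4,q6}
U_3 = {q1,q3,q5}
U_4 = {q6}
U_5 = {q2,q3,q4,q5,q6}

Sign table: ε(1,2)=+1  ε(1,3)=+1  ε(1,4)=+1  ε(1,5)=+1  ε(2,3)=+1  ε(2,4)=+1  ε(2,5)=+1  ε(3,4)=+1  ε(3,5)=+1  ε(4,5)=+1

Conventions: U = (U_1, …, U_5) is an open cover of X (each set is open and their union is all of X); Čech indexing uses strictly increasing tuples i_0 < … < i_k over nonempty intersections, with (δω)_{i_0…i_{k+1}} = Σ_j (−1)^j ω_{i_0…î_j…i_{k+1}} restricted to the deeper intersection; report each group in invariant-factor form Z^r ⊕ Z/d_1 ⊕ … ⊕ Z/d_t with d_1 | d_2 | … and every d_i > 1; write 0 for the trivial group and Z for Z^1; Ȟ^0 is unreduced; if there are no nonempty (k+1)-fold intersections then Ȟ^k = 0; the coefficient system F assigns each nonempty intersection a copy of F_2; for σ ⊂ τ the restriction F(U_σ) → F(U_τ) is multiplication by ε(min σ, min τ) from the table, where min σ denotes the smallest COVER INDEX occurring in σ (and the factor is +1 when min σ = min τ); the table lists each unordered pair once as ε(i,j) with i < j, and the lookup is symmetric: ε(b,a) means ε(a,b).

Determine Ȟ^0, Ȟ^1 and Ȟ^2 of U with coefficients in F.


Ȟ^0 ≅ Z/2, Ȟ^1 ≅ Z/2 and Ȟ^2 ≅ 0

cover nerve:
  U12={q6} U13={q3} U14={q6} U15={q3,q6} U23={q1} U24={q6} U25={q4,q6} U35={q3,q5} U45={q6}
  U124={q6} U125={q6} U135={q3} U145={q6} U245={q6}
  U1245={q6}
C dims 5,9,5,1; δ0: rk_F2 4; δ1: rk_F2 4; δ2: rk_F2 1
Ȟ^0: (5−4)−0=1 ⇒ Z/2
Ȟ^1: (9−4)−4=1 ⇒ Z/2
Ȟ^2: (5−1)−4=0 ⇒ 0


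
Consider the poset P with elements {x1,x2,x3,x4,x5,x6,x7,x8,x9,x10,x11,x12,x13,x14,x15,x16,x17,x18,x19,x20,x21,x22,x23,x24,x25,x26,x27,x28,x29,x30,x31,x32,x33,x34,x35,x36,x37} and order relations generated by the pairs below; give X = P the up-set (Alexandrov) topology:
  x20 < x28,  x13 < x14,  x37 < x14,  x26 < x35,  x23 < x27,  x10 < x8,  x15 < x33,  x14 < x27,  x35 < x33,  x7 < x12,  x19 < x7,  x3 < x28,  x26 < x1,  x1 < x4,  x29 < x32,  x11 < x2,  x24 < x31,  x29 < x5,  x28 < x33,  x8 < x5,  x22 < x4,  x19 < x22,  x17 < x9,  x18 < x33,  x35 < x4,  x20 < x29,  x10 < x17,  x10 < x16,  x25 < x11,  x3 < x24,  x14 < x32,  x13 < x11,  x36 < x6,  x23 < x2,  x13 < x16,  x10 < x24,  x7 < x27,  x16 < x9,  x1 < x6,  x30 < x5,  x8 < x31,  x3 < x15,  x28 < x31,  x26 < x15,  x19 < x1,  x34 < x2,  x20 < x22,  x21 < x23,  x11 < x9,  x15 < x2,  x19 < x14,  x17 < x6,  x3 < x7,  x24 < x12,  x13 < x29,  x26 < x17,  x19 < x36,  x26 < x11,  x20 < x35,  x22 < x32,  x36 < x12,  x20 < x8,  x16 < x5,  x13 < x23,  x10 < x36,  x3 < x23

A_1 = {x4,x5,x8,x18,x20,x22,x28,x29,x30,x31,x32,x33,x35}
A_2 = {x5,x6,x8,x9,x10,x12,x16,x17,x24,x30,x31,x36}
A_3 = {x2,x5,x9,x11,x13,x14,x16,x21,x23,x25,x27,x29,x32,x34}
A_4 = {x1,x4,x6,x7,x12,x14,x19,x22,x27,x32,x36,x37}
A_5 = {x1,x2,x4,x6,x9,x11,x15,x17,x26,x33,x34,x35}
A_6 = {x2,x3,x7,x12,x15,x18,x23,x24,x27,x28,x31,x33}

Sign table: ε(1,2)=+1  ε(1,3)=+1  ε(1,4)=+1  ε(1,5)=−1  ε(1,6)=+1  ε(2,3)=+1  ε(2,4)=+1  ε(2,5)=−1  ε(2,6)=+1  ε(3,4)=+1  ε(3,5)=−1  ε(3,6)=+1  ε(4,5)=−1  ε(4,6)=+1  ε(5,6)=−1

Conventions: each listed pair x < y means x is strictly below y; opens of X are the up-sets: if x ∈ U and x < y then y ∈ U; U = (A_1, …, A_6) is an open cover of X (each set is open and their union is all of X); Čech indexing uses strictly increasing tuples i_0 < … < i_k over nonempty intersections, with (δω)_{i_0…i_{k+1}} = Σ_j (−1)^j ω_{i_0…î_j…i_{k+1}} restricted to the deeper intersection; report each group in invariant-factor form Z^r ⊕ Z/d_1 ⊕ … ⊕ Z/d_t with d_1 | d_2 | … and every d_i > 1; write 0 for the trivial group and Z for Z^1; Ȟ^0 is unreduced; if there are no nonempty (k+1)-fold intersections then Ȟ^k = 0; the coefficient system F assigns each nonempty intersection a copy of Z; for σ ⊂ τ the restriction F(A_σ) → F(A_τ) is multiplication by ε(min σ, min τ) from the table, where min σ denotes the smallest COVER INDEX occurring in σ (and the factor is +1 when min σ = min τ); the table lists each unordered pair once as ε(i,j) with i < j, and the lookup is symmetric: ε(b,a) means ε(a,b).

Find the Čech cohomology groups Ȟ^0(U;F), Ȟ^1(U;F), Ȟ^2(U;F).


Ȟ^0(U;F) ≅ Z, Ȟ^1(U;F) ≅ 0, Ȟ^2(U;F) ≅ Z/2

nonempty intersections:
  A12={x5,x8,x30,x31} A13={x5,x29,x32} A14={x4,x22,x32} A15={x4,x33,x35} A16={x18,x28,x31,x33} A23={x5,x9,x16} A24={x6,x12,x36} A25={x6,x9,x17} A26={x12,x24,x31} A34={x14,x27,x32} A35={x2,x9,x11,x34} A36={x2,x23,x27} A45={x1,x4,x6} A46={x7,x12,x27} A56={x2,x15,x33}
  A123={x5} A126={x31} A134={x32} A145={x4} A156={x33} A235={x9} A245={x6} A246={x12} A346={x27} A356={x2}
C dims 6,15,10; δ0: rk 5, SNF 1^5; δ1: rk 10, SNF 1^9·2
Ȟ^0: (6−5)−0=1 ⇒ Z
Ȟ^1: (15−10)−5=0 ⇒ 0
Ȟ^2: (10−0)−10=0 plus torsion [2] ⇒ Z/2


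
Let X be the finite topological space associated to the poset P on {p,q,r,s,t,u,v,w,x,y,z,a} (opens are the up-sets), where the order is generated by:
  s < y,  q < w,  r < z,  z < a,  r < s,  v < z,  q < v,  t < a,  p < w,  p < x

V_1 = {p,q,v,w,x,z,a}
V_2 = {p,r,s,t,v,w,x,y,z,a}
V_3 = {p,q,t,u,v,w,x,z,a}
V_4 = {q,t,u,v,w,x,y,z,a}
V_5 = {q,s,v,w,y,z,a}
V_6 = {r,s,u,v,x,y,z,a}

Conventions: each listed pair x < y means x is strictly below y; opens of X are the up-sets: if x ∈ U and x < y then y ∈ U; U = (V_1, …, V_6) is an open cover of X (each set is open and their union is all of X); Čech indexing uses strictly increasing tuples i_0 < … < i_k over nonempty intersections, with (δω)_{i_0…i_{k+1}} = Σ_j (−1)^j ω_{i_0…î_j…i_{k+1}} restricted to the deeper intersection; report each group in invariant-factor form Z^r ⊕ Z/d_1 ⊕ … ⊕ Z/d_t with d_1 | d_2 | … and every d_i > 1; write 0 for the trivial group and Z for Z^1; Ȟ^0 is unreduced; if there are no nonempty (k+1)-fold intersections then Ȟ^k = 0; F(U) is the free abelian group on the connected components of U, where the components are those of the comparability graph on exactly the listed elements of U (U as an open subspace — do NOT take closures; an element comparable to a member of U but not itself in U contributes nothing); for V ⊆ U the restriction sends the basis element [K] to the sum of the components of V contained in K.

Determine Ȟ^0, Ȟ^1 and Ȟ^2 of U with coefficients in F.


Ȟ^0 ≅ Z^2,  Ȟ^1 ≅ 0,  Ȟ^2 ≅ 0

nerve of the cover:
  V12={p,v,w,x,z,a} V13={p,q,v,w,x,z,a} V14={q,v,w,x,z,a} V15={q,v,w,z,a} V16={v,x,z,a} V23={p,t,v,w,x,z,a} V24={t,v,w,x,y,z,a} V25={s,v,w,y,z,a} V26={r,s,v,x,y,z,a} V34={q,t,u,v,w,x,z,a} V35={q,v,w,z,a} V36={u,v,x,z,a} V45={q,v,w,y,z,a} V46={u,v,x,y,z,a} V56={s,v,y,z,a}
  V123={p,v,w,x,z,a} V124={v,w,x,z,a} V125={v,w,z,a} V126={v,x,z,a} V134={q,v,w,x,z,a} V135={q,v,w,z,a} V136={v,x,z,a} V145={q,v,w,z,a} V146={v,x,z,a} V156={v,z,a} V234={t,v,w,x,z,a} V235={v,w,z,a} V236={v,x,z,a} V245={v,w,y,z,a} V246={v,x,y,z,a} V256={s,v,y,z,a} V345={q,v,w,z,a} V346={u,v,x,z,a} V356={v,z,a} V456={v,y,z,a}
  V1234={v,w,x,z,a} V1235={v,w,z,a} V1236={v,x,z,a} V1245={v,w,z,a} V1246={v,x,z,a} V1256={v,z,a} V1345={q,v,w,z,a} V1346={v,x,z,a} V1356={v,z,a} V1456={v,z,a} V2345={v,w,z,a} V2346={v,x,z,a} V2356={v,z,a} V2456={v,y,z,a} V3456={v,z,a}
  V12345={v,w,z,a} V12346={v,x,z,a} V12356={v,z,a} V12456={v,z,a} V13456={v,z,a} V23456={v,z,a}
  V123456={v,z,a}
components per intersection:
  V1: {p,q,v,w,x,z,a}
  V2: {p,w,x} {r,s,t,v,y,z,a}
  V3: {p,q,t,v,w,x,z,a} {u}
  V4: {q,t,v,w,z,a} {u} {x} {y}
  V5: {q,v,w,z,a} {s,y}
  V6: {r,s,v,y,z,a} {u} {x}
  V12: {p,w,x} {v,z,a}
  V13: {p,q,v,w,x,z,a}
  V14: {q,v,w,z,a} {x}
  V15: {q,v,w,z,a}
  V16: {v,z,a} {x}
  V23: {p,w,x} {t,v,z,a}
  V24: {t,v,z,a} {w} {x} {y}
  V25: {s,y} {v,z,a} {w}
  V26: {r,s,v,y,z,a} {x}
  V34: {q,t,v,w,z,a} {u} {x}
  V35: {q,v,w,z,a}
  V36: {u} {v,z,a} {x}
  V45: {q,v,w,z,a} {y}
  V46: {u} {v,z,a} {x} {y}
  V56: {s,y} {v,z,a}
  V123: {p,w,x} {v,z,a}
  V124: {v,z,a} {w} {x}
  V125: {v,z,a} {w}
  V126: {v,z,a} {x}
  V134: {q,v,w,z,a} {x}
  V135: {q,v,w,z,a}
  V136: {v,z,a} {x}
  V145: {q,v,w,z,a}
  V146: {v,z,a} {x}
  V156: {v,z,a}
  V234: {t,v,z,a} {w} {x}
  V235: {v,z,a} {w}
  V236: {v,z,a} {x}
  V245: {v,z,a} {w} {y}
  V246: {v,z,a} {x} {y}
  V256: {s,y} {v,z,a}
  V345: {q,v,w,z,a}
  V346: {u} {v,z,a} {x}
  V356: {v,z,a}
  V456: {v,z,a} {y}
  V1234: {v,z,a} {w} {x}
  V1235: {v,z,a} {w}
  V1236: {v,z,a} {x}
  V1245: {v,z,a} {w}
  V1246: {v,z,a} {x}
  V1256: {v,z,a}
  V1345: {q,v,w,z,a}
  V1346: {v,z,a} {x}
  V1356: {v,z,a}
  V1456: {v,z,a}
  V2345: {v,z,a} {w}
  V2346: {v,z,a} {x}
  V2356: {v,z,a}
  V2456: {v,z,a} {y}
  V3456: {v,z,a}
  V12345: {v,z,a} {w}
  V12346: {v,z,a} {x}
  V12356: {v,z,a}
  V12456: {v,z,a}
  V13456: {v,z,a}
  V23456: {v,z,a}
  V123456: {v,z,a}
C dims 14,34,40,25; δ0: rk 12, SNF 1^12; δ1: rk 22, SNF 1^22; δ2: rk 18, SNF 1^18
Ȟ^0 = (14 − 12) − 0 = 2, so Ȟ^0 ≅ Z^2
Ȟ^1 = (34 − 22) − 12 = 0, so Ȟ^1 ≅ 0
Ȟ^2 = (40 − 18) − 22 = 0, so Ȟ^2 ≅ 0


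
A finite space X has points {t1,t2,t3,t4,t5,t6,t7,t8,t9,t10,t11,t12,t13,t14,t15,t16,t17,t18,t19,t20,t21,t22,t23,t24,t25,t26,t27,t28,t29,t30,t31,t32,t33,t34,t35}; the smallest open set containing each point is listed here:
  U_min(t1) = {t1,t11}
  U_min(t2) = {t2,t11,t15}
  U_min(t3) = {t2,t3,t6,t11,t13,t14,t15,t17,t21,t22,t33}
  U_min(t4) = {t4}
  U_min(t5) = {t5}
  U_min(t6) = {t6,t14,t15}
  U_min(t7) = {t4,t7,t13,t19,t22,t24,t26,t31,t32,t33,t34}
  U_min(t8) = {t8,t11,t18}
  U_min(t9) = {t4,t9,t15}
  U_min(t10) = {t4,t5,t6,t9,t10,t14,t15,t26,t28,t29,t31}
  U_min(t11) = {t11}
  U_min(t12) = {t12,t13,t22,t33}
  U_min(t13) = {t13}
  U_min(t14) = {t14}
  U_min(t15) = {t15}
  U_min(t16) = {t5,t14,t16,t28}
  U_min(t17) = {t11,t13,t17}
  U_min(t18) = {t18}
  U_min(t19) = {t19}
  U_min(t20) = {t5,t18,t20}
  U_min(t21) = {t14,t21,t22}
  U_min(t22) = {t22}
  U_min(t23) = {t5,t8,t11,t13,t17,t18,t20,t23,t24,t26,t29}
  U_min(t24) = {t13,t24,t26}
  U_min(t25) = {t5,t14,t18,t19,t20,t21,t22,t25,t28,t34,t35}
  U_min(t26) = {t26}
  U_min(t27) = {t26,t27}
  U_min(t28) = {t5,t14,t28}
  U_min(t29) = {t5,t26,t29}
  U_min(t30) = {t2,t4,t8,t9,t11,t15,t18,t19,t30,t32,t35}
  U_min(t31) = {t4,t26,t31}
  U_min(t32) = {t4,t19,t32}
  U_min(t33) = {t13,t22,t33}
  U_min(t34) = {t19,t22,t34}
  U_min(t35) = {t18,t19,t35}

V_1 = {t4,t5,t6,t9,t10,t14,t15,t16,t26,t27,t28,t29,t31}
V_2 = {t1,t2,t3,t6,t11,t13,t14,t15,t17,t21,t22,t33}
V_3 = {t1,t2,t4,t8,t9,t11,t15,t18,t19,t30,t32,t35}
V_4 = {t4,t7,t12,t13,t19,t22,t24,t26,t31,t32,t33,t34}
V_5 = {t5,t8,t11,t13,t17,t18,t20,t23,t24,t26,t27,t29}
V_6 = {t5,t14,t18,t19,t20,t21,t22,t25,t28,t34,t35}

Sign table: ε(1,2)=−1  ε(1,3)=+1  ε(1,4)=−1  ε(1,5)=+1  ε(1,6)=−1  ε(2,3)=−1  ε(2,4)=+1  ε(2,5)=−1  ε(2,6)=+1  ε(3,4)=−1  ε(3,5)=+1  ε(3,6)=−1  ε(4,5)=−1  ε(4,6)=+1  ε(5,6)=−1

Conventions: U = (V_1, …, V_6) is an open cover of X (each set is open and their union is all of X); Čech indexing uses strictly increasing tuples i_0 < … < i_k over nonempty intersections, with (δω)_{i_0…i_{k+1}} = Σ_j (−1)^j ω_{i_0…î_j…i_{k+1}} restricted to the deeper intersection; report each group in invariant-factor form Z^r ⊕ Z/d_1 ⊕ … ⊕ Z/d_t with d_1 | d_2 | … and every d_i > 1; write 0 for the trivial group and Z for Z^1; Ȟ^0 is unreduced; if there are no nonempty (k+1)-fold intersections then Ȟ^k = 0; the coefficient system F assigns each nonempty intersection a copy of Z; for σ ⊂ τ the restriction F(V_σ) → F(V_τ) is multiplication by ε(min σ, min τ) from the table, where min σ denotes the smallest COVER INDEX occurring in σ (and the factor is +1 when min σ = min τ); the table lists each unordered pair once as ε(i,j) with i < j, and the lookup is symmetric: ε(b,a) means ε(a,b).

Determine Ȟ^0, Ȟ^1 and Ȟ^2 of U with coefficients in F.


Ȟ^0(U;F) ≅ Z, Ȟ^1(U;F) ≅ 0, Ȟ^2(U;F) ≅ Z/2

nonempty overlaps:
  V12={t6,t14,t15} V13={t4,t9,t15} V14={t4,t26,t31} V15={t5,t26,t27,t29} V16={t5,t14,t28} V23={t1,t2,t11,t15} V24={t13,t22,t33} V25={t11,t13,t17} V26={t14,t21,t22} V34={t4,t19,t32} V35={t8,t11,t18} V36={t18,t19,t35} V45={t13,t24,t26} V46={t19,t22,t34} V56={t5,t18,t20}
  V123={t15} V126={t14} V134={t4} V145={t26} V156={t5} V235={t11} V245={t13} V246={t22} V346={t19} V356={t18}
C dims 6,15,10; δ0: rk 5, SNF 1^5; δ1: rk 10, SNF 1^9·2
degree 0: 6−5−0 = 1 → Ȟ^0 ≅ Z
degree 1: 15−10−5 = 0 → Ȟ^1 ≅ 0
degree 2: 10−0−10 = 0 plus torsion [2] → Ȟ^2 ≅ Z/2


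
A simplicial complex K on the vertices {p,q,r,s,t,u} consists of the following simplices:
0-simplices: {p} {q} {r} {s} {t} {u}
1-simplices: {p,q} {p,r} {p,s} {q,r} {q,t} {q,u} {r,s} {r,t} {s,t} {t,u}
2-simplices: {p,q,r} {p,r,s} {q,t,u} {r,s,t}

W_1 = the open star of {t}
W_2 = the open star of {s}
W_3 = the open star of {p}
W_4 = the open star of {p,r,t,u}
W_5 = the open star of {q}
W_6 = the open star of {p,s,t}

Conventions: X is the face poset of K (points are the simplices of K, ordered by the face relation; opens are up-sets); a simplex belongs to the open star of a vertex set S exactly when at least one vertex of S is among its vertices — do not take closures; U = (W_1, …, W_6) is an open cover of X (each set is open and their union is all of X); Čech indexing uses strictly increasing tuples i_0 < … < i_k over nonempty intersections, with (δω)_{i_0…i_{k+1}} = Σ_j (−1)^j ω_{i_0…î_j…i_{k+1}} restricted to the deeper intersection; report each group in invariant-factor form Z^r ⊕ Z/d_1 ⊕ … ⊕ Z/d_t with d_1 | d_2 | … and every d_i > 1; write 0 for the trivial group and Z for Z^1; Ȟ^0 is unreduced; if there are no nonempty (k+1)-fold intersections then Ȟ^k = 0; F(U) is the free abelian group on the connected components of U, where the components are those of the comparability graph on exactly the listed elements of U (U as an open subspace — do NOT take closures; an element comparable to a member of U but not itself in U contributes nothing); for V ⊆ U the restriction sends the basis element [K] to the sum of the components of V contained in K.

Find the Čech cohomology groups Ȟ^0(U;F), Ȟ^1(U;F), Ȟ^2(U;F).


intersection data:
  W1={{t},{q,t},{r,t},{s,t},{t,u},{q,t,u},{r,s,t}} W2={{s},{p,s},{r,s},{s,t},{p,r,s},{r,s,t}} W3={{p},{p,q},{p,r},{p,s},{p,q,r},{p,r,s}} W4={{p},{r},{t},{u},{p,q},{p,r},{p,s},{q,r},{q,t},{q,u},{r,s},{r,t},{s,t},{t,u},{p,q,r},{p,r,s},{q,t,u},{r,s,t}} W5={{q},{p,q},{q,r},{q,t},{q,u},{p,q,r},{q,t,u}} W6={{p},{s},{t},{p,q},{p,r},{p,s},{q,t},{r,s},{r,t},{s,t},{t,u},{p,q,r},{p,r,s},{q,t,u},{r,s,t}}
  W12={{s,t},{r,s,t}} W14={{t},{q,t},{r,t},{s,t},{t,u},{q,t,u},{r,s,t}} W15={{q,t},{q,t,u}} W16={{t},{q,t},{r,t},{s,t},{t,u},{q,t,u},{r,s,t}} W23={{p,s},{p,r,s}} W24={{p,s},{r,s},{s,t},{p,r,s},{r,s,t}} W26={{s},{p,s},{r,s},{s,t},{p,r,s},{r,s,t}} W34={{p},{p,q},{p,r},{p,s},{p,q,r},{p,r,s}} W35={{p,q},{p,q,r}} W36={{p},{p,q},{p,r},{p,s},{p,q,r},{p,r,s}} W45={{p,q},{q,r},{q,t},{q,u},{p,q,r},{q,t,u}} W46={{p},{t},{p,q},{p,r},{p,s},{q,t},{r,s},{r,t},{s,t},{t,u},{p,q,r},{p,r,s},{q,t,u},{r,s,t}} W56={{p,q},{q,t},{p,q,r},{q,t,u}}
  W124={{s,t},{r,s,t}} W126={{s,t},{r,s,t}} W145={{q,t},{q,t,u}} W146={{t},{q,t},{r,t},{s,t},{t,u},{q,t,u},{r,s,t}} W156={{q,t},{q,t,u}} W234={{p,s},{p,r,s}} W236={{p,s},{p,r,s}} W246={{p,s},{r,s},{s,t},{p,r,s},{r,s,t}} W345={{p,q},{p,q,r}} W346={{p},{p,q},{p,r},{p,s},{p,q,r},{p,r,s}} W356={{p,q},{p,q,r}} W456={{p,q},{q,t},{p,q,r},{q,t,u}}
  W1246={{s,t},{r,s,t}} W1456={{q,t},{q,t,u}} W2346={{p,s},{p,r,s}} W3456={{p,q},{p,q,r}}
components per intersection:
  W1: {{t},{q,t},{r,t},{s,t},{t,u},{q,t,u},{r,s,t}}
  W2: {{s},{p,s},{r,s},{s,t},{p,r,s},{r,s,t}}
  W3: {{p},{p,q},{p,r},{p,s},{p,q,r},{p,r,s}}
  W4: {{p},{r},{t},{u},{p,q},{p,r},{p,s},{q,r},{q,t},{q,u},{r,s},{r,t},{s,t},{t,u},{p,q,r},{p,r,s},{q,t,u},{r,s,t}}
  W5: {{q},{p,q},{q,r},{q,t},{q,u},{p,q,r},{q,t,u}}
  W6: {{p},{s},{t},{p,q},{p,r},{p,s},{q,t},{r,s},{r,t},{s,t},{t,u},{p,q,r},{p,r,s},{q,t,u},{r,s,t}}
  W12: {{s,t},{r,s,t}}
  W14: {{t},{q,t},{r,t},{s,t},{t,u},{q,t,u},{r,s,t}}
  W15: {{q,t},{q,t,u}}
  W16: {{t},{q,t},{r,t},{s,t},{t,u},{q,t,u},{r,s,t}}
  W23: {{p,s},{p,r,s}}
  W24: {{p,s},{r,s},{s,t},{p,r,s},{r,s,t}}
  W26: {{s},{p,s},{r,s},{s,t},{p,r,s},{r,s,t}}
  W34: {{p},{p,q},{p,r},{p,s},{p,q,r},{p,r,s}}
  W35: {{p,q},{p,q,r}}
  W36: {{p},{p,q},{p,r},{p,s},{p,q,r},{p,r,s}}
  W45: {{p,q},{q,r},{p,q,r}} {{q,t},{q,u},{q,t,u}}
  W46: {{p},{t},{p,q},{p,r},{p,s},{q,t},{r,s},{r,t},{s,t},{t,u},{p,q,r},{p,r,s},{q,t,u},{r,s,t}}
  W56: {{p,q},{p,q,r}} {{q,t},{q,t,u}}
  W124: {{s,t},{r,s,t}}
  W126: {{s,t},{r,s,t}}
  W145: {{q,t},{q,t,u}}
  W146: {{t},{q,t},{r,t},{s,t},{t,u},{q,t,u},{r,s,t}}
  W156: {{q,t},{q,t,u}}
  W234: {{p,s},{p,r,s}}
  W236: {{p,s},{p,r,s}}
  W246: {{p,s},{r,s},{s,t},{p,r,s},{r,s,t}}
  W345: {{p,q},{p,q,r}}
  W346: {{p},{p,q},{p,r},{p,s},{p,q,r},{p,r,s}}
  W356: {{p,q},{p,q,r}}
  W456: {{p,q},{p,q,r}} {{q,t},{q,t,u}}
  W1246: {{s,t},{r,s,t}}
  W1456: {{q,t},{q,t,u}}
  W2346: {{p,s},{p,r,s}}
  W3456: {{p,q},{p,q,r}}
C dims 6,15,13,4; δ0: rk 5, SNF 1^5; δ1: rk 9, SNF 1^9; δ2: rk 4, SNF 1^4
Ȟ^0 = (6 − 5) − 0 = 1, so Ȟ^0 ≅ Z
Ȟ^1 = (15 − 9) − 5 = 1, so Ȟ^1 ≅ Z
Ȟ^2 = (13 − 4) − 9 = 0, so Ȟ^2 ≅ 0

Ȟ^0 = Z; Ȟ^1 = Z; Ȟ^2 = 0
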